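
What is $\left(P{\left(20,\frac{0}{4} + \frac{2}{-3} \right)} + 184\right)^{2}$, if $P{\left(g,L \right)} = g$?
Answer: $41616$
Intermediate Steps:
$\left(P{\left(20,\frac{0}{4} + \frac{2}{-3} \right)} + 184\right)^{2} = \left(20 + 184\right)^{2} = 204^{2} = 41616$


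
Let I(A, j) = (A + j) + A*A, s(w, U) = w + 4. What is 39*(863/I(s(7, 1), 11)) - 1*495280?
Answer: -5445491/11 ≈ -4.9504e+5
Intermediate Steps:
s(w, U) = 4 + w
I(A, j) = A + j + A**2 (I(A, j) = (A + j) + A**2 = A + j + A**2)
39*(863/I(s(7, 1), 11)) - 1*495280 = 39*(863/((4 + 7) + 11 + (4 + 7)**2)) - 1*495280 = 39*(863/(11 + 11 + 11**2)) - 495280 = 39*(863/(11 + 11 + 121)) - 495280 = 39*(863/143) - 495280 = 2589/11 - 495280 = -5445491/11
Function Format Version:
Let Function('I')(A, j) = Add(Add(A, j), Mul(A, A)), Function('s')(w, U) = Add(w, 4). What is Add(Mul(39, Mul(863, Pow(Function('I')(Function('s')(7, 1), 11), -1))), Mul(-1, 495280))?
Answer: Rational(-5445491, 11) ≈ -4.9504e+5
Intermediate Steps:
Function('s')(w, U) = Add(4, w)
Function('I')(A, j) = Add(A, j, Pow(A, 2)) (Function('I')(A, j) = Add(Add(A, j), Pow(A, 2)) = Add(A, j, Pow(A, 2)))
Add(Mul(39, Mul(863, Pow(Function('I')(Function('s')(7, 1), 11), -1))), Mul(-1, 495280)) = Add(Mul(39, Mul(863, Pow(Add(Add(4, 7), 11, Pow(Add(4, 7), 2)), -1))), Mul(-1, 495280)) = Add(Mul(39, Mul(863, Pow(Add(11, 11, Pow(11, 2)), -1))), -495280) = Add(Mul(39, Mul(863, Pow(Add(11, 11, 121), -1))), -495280) = Add(Mul(39, Mul(863, Pow(143, -1))), -495280) = Add(Mul(39, Mul(863, Rational(1, 143))), -495280) = Add(Mul(39, Rational(863, 143)), -495280) = Add(Rational(2589, 11), -495280) = Rational(-5445491, 11)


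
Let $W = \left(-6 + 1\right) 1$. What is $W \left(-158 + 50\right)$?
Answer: $540$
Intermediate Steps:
$W = -5$ ($W = \left(-5\right) 1 = -5$)
$W \left(-158 + 50\right) = - 5 \left(-158 + 50\right) = \left(-5\right) \left(-108\right) = 540$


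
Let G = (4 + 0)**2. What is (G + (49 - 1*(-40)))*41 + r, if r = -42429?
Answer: -38124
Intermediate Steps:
G = 16 (G = 4**2 = 16)
(G + (49 - 1*(-40)))*41 + r = (16 + (49 - 1*(-40)))*41 - 42429 = (16 + (49 + 40))*41 - 42429 = (16 + 89)*41 - 42429 = 105*41 - 42429 = 4305 - 42429 = -38124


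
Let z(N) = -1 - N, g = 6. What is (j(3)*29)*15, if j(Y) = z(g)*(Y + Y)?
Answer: -18270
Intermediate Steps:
j(Y) = -14*Y (j(Y) = (-1 - 1*6)*(Y + Y) = (-1 - 6)*(2*Y) = -14*Y)
(j(3)*29)*15 = (-14*3*29)*15 = -42*29*15 = -1218*15 = -18270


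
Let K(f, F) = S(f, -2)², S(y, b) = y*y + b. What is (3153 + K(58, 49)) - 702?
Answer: 11305495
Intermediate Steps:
S(y, b) = b + y² (S(y, b) = y² + b = b + y²)
K(f, F) = (-2 + f²)²
(3153 + K(58, 49)) - 702 = (3153 + (-2 + 58²)²) - 702 = (3153 + (-2 + 3364)²) - 702 = (3153 + 3362²) - 702 = (3153 + 11303044) - 702 = 11306197 - 702 = 11305495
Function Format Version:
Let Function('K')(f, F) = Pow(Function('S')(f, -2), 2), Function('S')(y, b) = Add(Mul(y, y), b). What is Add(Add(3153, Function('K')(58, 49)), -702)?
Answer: 11305495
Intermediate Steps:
Function('S')(y, b) = Add(b, Pow(y, 2)) (Function('S')(y, b) = Add(Pow(y, 2), b) = Add(b, Pow(y, 2)))
Function('K')(f, F) = Pow(Add(-2, Pow(f, 2)), 2)
Add(Add(3153, Function('K')(58, 49)), -702) = Add(Add(3153, Pow(Add(-2, Pow(58, 2)), 2)), -702) = Add(Add(3153, Pow(Add(-2, 3364), 2)), -702) = Add(Add(3153, Pow(3362, 2)), -702) = Add(Add(3153, 11303044), -702) = Add(11306197, -702) = 11305495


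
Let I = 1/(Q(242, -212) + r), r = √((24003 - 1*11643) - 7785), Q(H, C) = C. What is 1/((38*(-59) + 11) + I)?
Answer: -90063451/200932032154 + 5*√183/200932032154 ≈ -0.00044823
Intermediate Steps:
r = 5*√183 (r = √((24003 - 11643) - 7785) = √(12360 - 7785) = √4575 = 5*√183 ≈ 67.639)
I = 1/(-212 + 5*√183) ≈ -0.0069271
1/((38*(-59) + 11) + I) = 1/((38*(-59) + 11) + (-212/40369 - 5*√183/40369)) = 1/((-2242 + 11) + (-212/40369 - 5*√183/40369)) = 1/(-2231 + (-212/40369 - 5*√183/40369)) = 1/(-90063451/40369 - 5*√183/40369)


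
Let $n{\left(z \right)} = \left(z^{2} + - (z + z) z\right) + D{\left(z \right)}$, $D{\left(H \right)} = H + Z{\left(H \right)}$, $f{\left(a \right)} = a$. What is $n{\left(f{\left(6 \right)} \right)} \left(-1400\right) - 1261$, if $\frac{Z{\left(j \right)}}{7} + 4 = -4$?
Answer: $119139$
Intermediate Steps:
$Z{\left(j \right)} = -56$ ($Z{\left(j \right)} = -28 + 7 \left(-4\right) = -28 - 28 = -56$)
$D{\left(H \right)} = -56 + H$ ($D{\left(H \right)} = H - 56 = -56 + H$)
$n{\left(z \right)} = -56 + z - z^{2}$ ($n{\left(z \right)} = \left(z^{2} + - (z + z) z\right) + \left(-56 + z\right) = \left(z^{2} + - 2 z z\right) + \left(-56 + z\right) = \left(z^{2} - 2 z^{2}\right) + \left(-56 + z\right) = - z^{2} + \left(-56 + z\right) = -56 + z - z^{2}$)
$n{\left(f{\left(6 \right)} \right)} \left(-1400\right) - 1261 = \left(-56 + 6 - 6^{2}\right) \left(-1400\right) - 1261 = \left(-56 + 6 - 36\right) \left(-1400\right) - 1261 = \left(-86\right) \left(-1400\right) - 1261 = 120400 - 1261 = 119139$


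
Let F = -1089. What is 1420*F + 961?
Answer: -1545419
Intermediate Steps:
1420*F + 961 = 1420*(-1089) + 961 = -1546380 + 961 = -1545419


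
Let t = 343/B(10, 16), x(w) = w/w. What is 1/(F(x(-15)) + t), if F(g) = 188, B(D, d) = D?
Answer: 10/2223 ≈ 0.0044984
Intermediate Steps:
x(w) = 1
t = 343/10 ≈ 34.300
1/(F(x(-15)) + t) = 1/(188 + 343/10) = 1/(2223/10) = 10/2223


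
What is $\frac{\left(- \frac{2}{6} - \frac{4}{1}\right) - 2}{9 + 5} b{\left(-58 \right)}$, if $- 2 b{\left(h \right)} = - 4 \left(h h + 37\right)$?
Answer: $- \frac{64619}{21} \approx -3077.1$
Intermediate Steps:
$b{\left(h \right)} = 74 + 2 h^{2}$ ($b{\left(h \right)} = - \frac{\left(-4\right) \left(h h + 37\right)}{2} = - \frac{\left(-4\right) \left(h^{2} + 37\right)}{2} = - \frac{\left(-4\right) \left(37 + h^{2}\right)}{2} = - \frac{-148 - 4 h^{2}}{2} = 74 + 2 h^{2}$)
$\frac{\left(- \frac{2}{6} - \frac{4}{1}\right) - 2}{9 + 5} b{\left(-58 \right)} = \frac{\left(- \frac{2}{6} - \frac{4}{1}\right) - 2}{9 + 5} \left(74 + 2 \left(-58\right)^{2}\right) = \frac{\left(\left(-2\right) \frac{1}{6} - 4\right) - 2}{14} \left(74 + 2 \cdot 3364\right) = \left(\left(- \frac{1}{3} - 4\right) - 2\right) \frac{1}{14} \left(74 + 6728\right) = \left(- \frac{13}{3} - 2\right) \frac{1}{14} \cdot 6802 = \left(- \frac{19}{3}\right) \frac{1}{14} \cdot 6802 = \left(- \frac{19}{42}\right) 6802 = - \frac{64619}{21}$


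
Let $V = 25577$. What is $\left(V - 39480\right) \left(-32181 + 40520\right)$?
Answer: $-115937117$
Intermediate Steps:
$\left(V - 39480\right) \left(-32181 + 40520\right) = \left(25577 - 39480\right) \left(-32181 + 40520\right) = \left(-13903\right) 8339 = -115937117$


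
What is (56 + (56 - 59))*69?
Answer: 3657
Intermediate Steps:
(56 + (56 - 59))*69 = (56 - 3)*69 = 53*69 = 3657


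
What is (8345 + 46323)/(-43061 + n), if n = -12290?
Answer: -54668/55351 ≈ -0.98766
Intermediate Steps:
(8345 + 46323)/(-43061 + n) = (8345 + 46323)/(-43061 - 12290) = 54668/(-55351) = 54668*(-1/55351) = -54668/55351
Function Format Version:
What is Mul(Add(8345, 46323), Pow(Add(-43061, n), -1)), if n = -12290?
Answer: Rational(-54668, 55351) ≈ -0.98766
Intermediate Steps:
Mul(Add(8345, 46323), Pow(Add(-43061, n), -1)) = Mul(Add(8345, 46323), Pow(Add(-43061, -12290), -1)) = Mul(54668, Pow(-55351, -1)) = Mul(54668, Rational(-1, 55351)) = Rational(-54668, 55351)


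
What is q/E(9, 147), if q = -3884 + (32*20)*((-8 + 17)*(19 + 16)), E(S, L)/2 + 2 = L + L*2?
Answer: 98858/439 ≈ 225.19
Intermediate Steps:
E(S, L) = -4 + 6*L (E(S, L) = -4 + 2*(L + L*2) = -4 + 2*(L + 2*L) = -4 + 2*(3*L) = -4 + 6*L)
q = 197716 (q = -3884 + 640*(9*35) = -3884 + 640*315 = -3884 + 201600 = 197716)
q/E(9, 147) = 197716/(-4 + 6*147) = 197716/(-4 + 882) = 197716/878 = 197716*(1/878) = 98858/439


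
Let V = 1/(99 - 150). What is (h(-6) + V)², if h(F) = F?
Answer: 94249/2601 ≈ 36.236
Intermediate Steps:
V = -1/51 (V = 1/(-51) = -1/51 ≈ -0.019608)
(h(-6) + V)² = (-6 - 1/51)² = (-307/51)² = 94249/2601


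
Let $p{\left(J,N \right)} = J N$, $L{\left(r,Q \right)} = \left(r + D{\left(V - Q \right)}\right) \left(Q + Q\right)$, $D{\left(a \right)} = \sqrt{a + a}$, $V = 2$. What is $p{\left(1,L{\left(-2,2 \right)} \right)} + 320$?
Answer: $312$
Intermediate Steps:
$D{\left(a \right)} = \sqrt{2} \sqrt{a}$ ($D{\left(a \right)} = \sqrt{2 a} = \sqrt{2} \sqrt{a}$)
$L{\left(r,Q \right)} = 2 Q \left(r + \sqrt{2} \sqrt{2 - Q}\right)$ ($L{\left(r,Q \right)} = \left(r + \sqrt{2} \sqrt{2 - Q}\right) \left(Q + Q\right) = \left(r + \sqrt{2} \sqrt{2 - Q}\right) 2 Q = 2 Q \left(r + \sqrt{2} \sqrt{2 - Q}\right)$)
$p{\left(1,L{\left(-2,2 \right)} \right)} + 320 = 1 \cdot 2 \cdot 2 \left(-2 + \sqrt{4 - 4}\right) + 320 = 1 \cdot 2 \cdot 2 \left(-2 + \sqrt{0}\right) + 320 = 1 \cdot 2 \cdot 2 \left(-2 + 0\right) + 320 = 1 \cdot 2 \cdot 2 \left(-2\right) + 320 = 1 \left(-8\right) + 320 = -8 + 320 = 312$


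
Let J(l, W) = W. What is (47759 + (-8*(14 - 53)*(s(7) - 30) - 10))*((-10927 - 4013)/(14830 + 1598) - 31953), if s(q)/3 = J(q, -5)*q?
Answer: -246240053358/1369 ≈ -1.7987e+8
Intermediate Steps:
s(q) = -15*q (s(q) = 3*(-5*q) = -15*q)
(47759 + (-8*(14 - 53)*(s(7) - 30) - 10))*((-10927 - 4013)/(14830 + 1598) - 31953) = (47759 + (-8*(14 - 53)*(-15*7 - 30) - 10))*((-10927 - 4013)/(14830 + 1598) - 31953) = (47759 + (-(-312)*(-105 - 30) - 10))*(-14940/16428 - 31953) = (47759 + (-(-312)*(-135) - 10))*(-14940*1/16428 - 31953) = (47759 + (-8*5265 - 10))*(-1245/1369 - 31953) = (47759 + (-42120 - 10))*(-43744902/1369) = (47759 - 42130)*(-43744902/1369) = 5629*(-43744902/1369) = -246240053358/1369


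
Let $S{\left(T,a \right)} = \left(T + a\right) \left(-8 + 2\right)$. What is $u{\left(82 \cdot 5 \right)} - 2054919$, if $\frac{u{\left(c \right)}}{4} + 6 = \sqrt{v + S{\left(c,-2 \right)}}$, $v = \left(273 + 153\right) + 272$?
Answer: $-2054943 + 20 i \sqrt{70} \approx -2.0549 \cdot 10^{6} + 167.33 i$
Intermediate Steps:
$v = 698$ ($v = 426 + 272 = 698$)
$S{\left(T,a \right)} = - 6 T - 6 a$ ($S{\left(T,a \right)} = \left(T + a\right) \left(-6\right) = - 6 T - 6 a$)
$u{\left(c \right)} = -24 + 4 \sqrt{710 - 6 c}$ ($u{\left(c \right)} = -24 + 4 \sqrt{698 - \left(-12 + 6 c\right)} = -24 + 4 \sqrt{710 - 6 c}$)
$u{\left(82 \cdot 5 \right)} - 2054919 = \left(-24 + 4 \sqrt{710 - 6 \cdot 82 \cdot 5}\right) - 2054919 = \left(-24 + 4 \sqrt{710 - 2460}\right) - 2054919 = \left(-24 + 4 \sqrt{-1750}\right) - 2054919 = \left(-24 + 4 \cdot 5 i \sqrt{70}\right) - 2054919 = \left(-24 + 20 i \sqrt{70}\right) - 2054919 = -2054943 + 20 i \sqrt{70}$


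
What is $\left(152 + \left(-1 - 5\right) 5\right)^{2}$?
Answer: $14884$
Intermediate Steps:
$\left(152 + \left(-1 - 5\right) 5\right)^{2} = \left(152 - 30\right)^{2} = 122^{2} = 14884$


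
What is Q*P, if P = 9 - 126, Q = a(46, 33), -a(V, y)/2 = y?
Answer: 7722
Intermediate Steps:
a(V, y) = -2*y
Q = -66 (Q = -2*33 = -66)
P = -117
Q*P = -66*(-117) = 7722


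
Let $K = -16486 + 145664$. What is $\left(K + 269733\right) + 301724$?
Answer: $700635$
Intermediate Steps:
$K = 129178$
$\left(K + 269733\right) + 301724 = \left(129178 + 269733\right) + 301724 = 398911 + 301724 = 700635$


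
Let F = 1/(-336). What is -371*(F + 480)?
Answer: -8547787/48 ≈ -1.7808e+5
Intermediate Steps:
F = -1/336 ≈ -0.0029762
-371*(F + 480) = -371*(-1/336 + 480) = -371*161279/336 = -8547787/48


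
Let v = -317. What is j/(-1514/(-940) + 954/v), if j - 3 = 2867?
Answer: -61085900/29773 ≈ -2051.7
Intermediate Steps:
j = 2870 (j = 3 + 2867 = 2870)
j/(-1514/(-940) + 954/v) = 2870/(-1514/(-940) + 954/(-317)) = 2870/(-1514*(-1/940) + 954*(-1/317)) = 2870/(757/470 - 954/317) = 2870/(-208411/148990) = 2870*(-148990/208411) = -61085900/29773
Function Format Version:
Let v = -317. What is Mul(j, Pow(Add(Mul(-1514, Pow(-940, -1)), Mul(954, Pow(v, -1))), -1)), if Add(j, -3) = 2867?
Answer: Rational(-61085900, 29773) ≈ -2051.7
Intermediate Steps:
j = 2870 (j = Add(3, 2867) = 2870)
Mul(j, Pow(Add(Mul(-1514, Pow(-940, -1)), Mul(954, Pow(v, -1))), -1)) = Mul(2870, Pow(Add(Mul(-1514, Pow(-940, -1)), Mul(954, Pow(-317, -1))), -1)) = Mul(2870, Pow(Add(Mul(-1514, Rational(-1, 940)), Mul(954, Rational(-1, 317))), -1)) = Mul(2870, Pow(Add(Rational(757, 470), Rational(-954, 317)), -1)) = Mul(2870, Pow(Rational(-208411, 148990), -1)) = Mul(2870, Rational(-148990, 208411)) = Rational(-61085900, 29773)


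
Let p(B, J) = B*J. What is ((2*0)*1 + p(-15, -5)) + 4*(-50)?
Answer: -125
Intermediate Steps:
((2*0)*1 + p(-15, -5)) + 4*(-50) = ((2*0)*1 - 15*(-5)) + 4*(-50) = (0*1 + 75) - 200 = (0 + 75) - 200 = 75 - 200 = -125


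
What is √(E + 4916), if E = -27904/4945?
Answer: 2*√30018271405/4945 ≈ 70.074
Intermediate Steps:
E = -27904/4945 (E = -27904*1/4945 = -27904/4945 ≈ -5.6429)
√(E + 4916) = √(-27904/4945 + 4916) = √(24281716/4945) = 2*√30018271405/4945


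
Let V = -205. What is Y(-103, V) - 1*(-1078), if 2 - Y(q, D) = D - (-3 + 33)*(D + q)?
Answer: -7955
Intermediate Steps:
Y(q, D) = 2 + 29*D + 30*q (Y(q, D) = 2 - (D - (-3 + 33)*(D + q)) = 2 - (D - 30*(D + q)) = 2 - (D - (30*D + 30*q)) = 2 - (D + (-30*D - 30*q)) = 2 - (-30*q - 29*D) = 2 + (29*D + 30*q) = 2 + 29*D + 30*q)
Y(-103, V) - 1*(-1078) = (2 + 29*(-205) + 30*(-103)) - 1*(-1078) = (2 - 5945 - 3090) + 1078 = -9033 + 1078 = -7955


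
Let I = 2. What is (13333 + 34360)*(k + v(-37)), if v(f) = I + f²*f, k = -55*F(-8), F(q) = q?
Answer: -2394713223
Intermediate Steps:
k = 440 (k = -55*(-8) = 440)
v(f) = 2 + f³ (v(f) = 2 + f²*f = 2 + f³)
(13333 + 34360)*(k + v(-37)) = (13333 + 34360)*(440 + (2 + (-37)³)) = 47693*(440 + (2 - 50653)) = 47693*(440 - 50651) = 47693*(-50211) = -2394713223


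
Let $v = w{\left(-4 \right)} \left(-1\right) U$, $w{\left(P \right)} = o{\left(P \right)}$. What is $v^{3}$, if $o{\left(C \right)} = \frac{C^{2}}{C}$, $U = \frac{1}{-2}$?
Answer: $-8$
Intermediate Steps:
$U = - \frac{1}{2} \approx -0.5$
$o{\left(C \right)} = C$
$w{\left(P \right)} = P$
$v = -2$ ($v = \left(-4\right) \left(-1\right) \left(- \frac{1}{2}\right) = 4 \left(- \frac{1}{2}\right) = -2$)
$v^{3} = \left(-2\right)^{3} = -8$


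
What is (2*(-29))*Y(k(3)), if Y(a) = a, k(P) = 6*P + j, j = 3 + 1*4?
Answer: -1450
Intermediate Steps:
j = 7 (j = 3 + 4 = 7)
k(P) = 7 + 6*P (k(P) = 6*P + 7 = 7 + 6*P)
(2*(-29))*Y(k(3)) = (2*(-29))*(7 + 6*3) = -58*(7 + 18) = -58*25 = -1450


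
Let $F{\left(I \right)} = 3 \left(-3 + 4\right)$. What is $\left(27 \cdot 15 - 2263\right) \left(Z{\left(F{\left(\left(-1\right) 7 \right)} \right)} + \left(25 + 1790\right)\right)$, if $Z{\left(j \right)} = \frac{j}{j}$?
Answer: $-3374128$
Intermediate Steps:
$F{\left(I \right)} = 3$ ($F{\left(I \right)} = 3 \cdot 1 = 3$)
$Z{\left(j \right)} = 1$
$\left(27 \cdot 15 - 2263\right) \left(Z{\left(F{\left(\left(-1\right) 7 \right)} \right)} + \left(25 + 1790\right)\right) = \left(27 \cdot 15 - 2263\right) \left(1 + \left(25 + 1790\right)\right) = \left(405 - 2263\right) \left(1 + 1815\right) = \left(-1858\right) 1816 = -3374128$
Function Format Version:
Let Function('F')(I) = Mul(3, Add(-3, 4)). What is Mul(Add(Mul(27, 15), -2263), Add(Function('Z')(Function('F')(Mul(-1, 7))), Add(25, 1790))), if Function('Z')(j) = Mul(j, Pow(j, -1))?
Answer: -3374128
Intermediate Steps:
Function('F')(I) = 3 (Function('F')(I) = Mul(3, 1) = 3)
Function('Z')(j) = 1
Mul(Add(Mul(27, 15), -2263), Add(Function('Z')(Function('F')(Mul(-1, 7))), Add(25, 1790))) = Mul(Add(Mul(27, 15), -2263), Add(1, Add(25, 1790))) = Mul(Add(405, -2263), Add(1, 1815)) = Mul(-1858, 1816) = -3374128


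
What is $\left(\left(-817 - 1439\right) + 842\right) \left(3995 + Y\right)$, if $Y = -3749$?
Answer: $-347844$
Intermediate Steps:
$\left(\left(-817 - 1439\right) + 842\right) \left(3995 + Y\right) = \left(\left(-817 - 1439\right) + 842\right) \left(3995 - 3749\right) = \left(\left(-817 - 1439\right) + 842\right) 246 = \left(-2256 + 842\right) 246 = \left(-1414\right) 246 = -347844$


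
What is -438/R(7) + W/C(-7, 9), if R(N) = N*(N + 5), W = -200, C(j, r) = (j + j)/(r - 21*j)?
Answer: 31127/14 ≈ 2223.4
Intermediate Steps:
C(j, r) = 2*j/(r - 21*j) (C(j, r) = (2*j)/(r - 21*j) = 2*j/(r - 21*j))
R(N) = N*(5 + N)
-438/R(7) + W/C(-7, 9) = -438*1/(7*(5 + 7)) - 200/(2*(-7)/(9 - 21*(-7))) = -438/(7*12) - 200/(2*(-7)/(9 + 147)) = -438/84 - 200/(2*(-7)/156) = -438*1/84 - 200/(2*(-7)*(1/156)) = -73/14 - 200/(-7/78) = -73/14 - 200*(-78/7) = -73/14 + 15600/7 = 31127/14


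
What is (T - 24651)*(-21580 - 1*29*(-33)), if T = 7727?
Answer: 349023652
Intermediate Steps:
(T - 24651)*(-21580 - 1*29*(-33)) = (7727 - 24651)*(-21580 - 1*29*(-33)) = -16924*(-21580 - 29*(-33)) = -16924*(-21580 + 957) = -16924*(-20623) = 349023652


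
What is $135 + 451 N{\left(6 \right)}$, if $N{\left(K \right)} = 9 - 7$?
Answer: $1037$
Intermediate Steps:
$N{\left(K \right)} = 2$
$135 + 451 N{\left(6 \right)} = 135 + 451 \cdot 2 = 135 + 902 = 1037$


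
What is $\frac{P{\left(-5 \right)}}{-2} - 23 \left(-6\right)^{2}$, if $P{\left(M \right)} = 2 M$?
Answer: $-823$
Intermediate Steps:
$\frac{P{\left(-5 \right)}}{-2} - 23 \left(-6\right)^{2} = \frac{2 \left(-5\right)}{-2} - 23 \left(-6\right)^{2} = \left(-10\right) \left(- \frac{1}{2}\right) - 828 = 5 - 828 = -823$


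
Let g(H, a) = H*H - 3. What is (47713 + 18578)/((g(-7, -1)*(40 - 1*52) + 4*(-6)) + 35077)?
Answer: 66291/34501 ≈ 1.9214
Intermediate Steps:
g(H, a) = -3 + H² (g(H, a) = H² - 3 = -3 + H²)
(47713 + 18578)/((g(-7, -1)*(40 - 1*52) + 4*(-6)) + 35077) = (47713 + 18578)/(((-3 + (-7)²)*(40 - 1*52) + 4*(-6)) + 35077) = 66291/(((-3 + 49)*(40 - 52) - 24) + 35077) = 66291/((46*(-12) - 24) + 35077) = 66291/((-552 - 24) + 35077) = 66291/(-576 + 35077) = 66291/34501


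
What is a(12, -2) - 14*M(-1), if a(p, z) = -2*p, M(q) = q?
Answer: -10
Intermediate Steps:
a(12, -2) - 14*M(-1) = -2*12 - 14*(-1) = -24 + 14 = -10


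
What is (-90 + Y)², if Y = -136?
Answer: 51076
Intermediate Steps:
(-90 + Y)² = (-90 - 136)² = (-226)² = 51076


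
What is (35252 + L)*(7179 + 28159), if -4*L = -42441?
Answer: 3241360381/2 ≈ 1.6207e+9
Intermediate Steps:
L = 42441/4 (L = -¼*(-42441) = 42441/4 ≈ 10610.)
(35252 + L)*(7179 + 28159) = (35252 + 42441/4)*(7179 + 28159) = (183449/4)*35338 = 3241360381/2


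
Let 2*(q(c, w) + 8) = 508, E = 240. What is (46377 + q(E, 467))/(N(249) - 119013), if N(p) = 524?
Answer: -46623/118489 ≈ -0.39348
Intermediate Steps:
q(c, w) = 246 (q(c, w) = -8 + (1/2)*508 = -8 + 254 = 246)
(46377 + q(E, 467))/(N(249) - 119013) = (46377 + 246)/(524 - 119013) = 46623/(-118489) = 46623*(-1/118489) = -46623/118489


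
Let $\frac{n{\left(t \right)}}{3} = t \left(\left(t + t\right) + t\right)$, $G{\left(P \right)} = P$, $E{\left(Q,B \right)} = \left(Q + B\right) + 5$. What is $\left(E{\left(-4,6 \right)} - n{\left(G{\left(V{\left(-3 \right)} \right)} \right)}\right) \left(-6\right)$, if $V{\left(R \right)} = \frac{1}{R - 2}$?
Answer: $- \frac{996}{25} \approx -39.84$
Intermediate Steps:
$V{\left(R \right)} = \frac{1}{-2 + R}$
$E{\left(Q,B \right)} = 5 + B + Q$ ($E{\left(Q,B \right)} = \left(B + Q\right) + 5 = 5 + B + Q$)
$n{\left(t \right)} = 9 t^{2}$ ($n{\left(t \right)} = 3 t \left(\left(t + t\right) + t\right) = 3 t \left(2 t + t\right) = 3 t 3 t = 3 \cdot 3 t^{2} = 9 t^{2}$)
$\left(E{\left(-4,6 \right)} - n{\left(G{\left(V{\left(-3 \right)} \right)} \right)}\right) \left(-6\right) = \left(\left(5 + 6 - 4\right) - 9 \left(\frac{1}{-2 - 3}\right)^{2}\right) \left(-6\right) = \left(7 - 9 \left(\frac{1}{-5}\right)^{2}\right) \left(-6\right) = \left(7 - 9 \left(- \frac{1}{5}\right)^{2}\right) \left(-6\right) = \left(7 - 9 \cdot \frac{1}{25}\right) \left(-6\right) = \left(7 - \frac{9}{25}\right) \left(-6\right) = \frac{166}{25} \left(-6\right) = - \frac{996}{25}$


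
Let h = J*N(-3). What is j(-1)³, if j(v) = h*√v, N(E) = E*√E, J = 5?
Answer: 10125*√3 ≈ 17537.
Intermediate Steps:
N(E) = E^(3/2)
h = -15*I*√3 (h = 5*(-3)^(3/2) = 5*(-3*I*√3) = -15*I*√3 ≈ -25.981*I)
j(v) = -15*I*√3*√v (j(v) = (-15*I*√3)*√v = -15*I*√3*√v)
j(-1)³ = (-15*I*√3*√(-1))³ = (-15*I*√3*I)³ = (15*√3)³ = 10125*√3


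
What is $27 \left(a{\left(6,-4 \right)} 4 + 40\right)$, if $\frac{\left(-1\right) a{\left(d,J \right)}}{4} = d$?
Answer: $-1512$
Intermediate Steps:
$a{\left(d,J \right)} = - 4 d$
$27 \left(a{\left(6,-4 \right)} 4 + 40\right) = 27 \left(\left(-4\right) 6 \cdot 4 + 40\right) = 27 \left(\left(-24\right) 4 + 40\right) = 27 \left(-96 + 40\right) = 27 \left(-56\right) = -1512$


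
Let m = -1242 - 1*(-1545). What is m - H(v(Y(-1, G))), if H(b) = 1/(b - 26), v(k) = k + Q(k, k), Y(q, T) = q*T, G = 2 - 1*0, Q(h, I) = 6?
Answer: 6667/22 ≈ 303.05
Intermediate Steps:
G = 2 (G = 2 + 0 = 2)
Y(q, T) = T*q
v(k) = 6 + k (v(k) = k + 6 = 6 + k)
H(b) = 1/(-26 + b)
m = 303 (m = -1242 + 1545 = 303)
m - H(v(Y(-1, G))) = 303 - 1/(-26 + (6 + 2*(-1))) = 303 - 1/(-26 + (6 - 2)) = 303 - 1/(-26 + 4) = 303 - 1/(-22) = 303 - 1*(-1/22) = 303 + 1/22 = 6667/22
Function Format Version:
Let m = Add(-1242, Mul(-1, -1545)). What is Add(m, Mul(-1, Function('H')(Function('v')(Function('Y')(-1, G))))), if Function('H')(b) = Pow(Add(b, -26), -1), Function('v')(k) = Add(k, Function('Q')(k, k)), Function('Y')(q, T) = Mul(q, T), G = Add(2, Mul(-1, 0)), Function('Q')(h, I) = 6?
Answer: Rational(6667, 22) ≈ 303.05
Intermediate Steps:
G = 2 (G = Add(2, 0) = 2)
Function('Y')(q, T) = Mul(T, q)
Function('v')(k) = Add(6, k) (Function('v')(k) = Add(k, 6) = Add(6, k))
Function('H')(b) = Pow(Add(-26, b), -1)
m = 303 (m = Add(-1242, 1545) = 303)
Add(m, Mul(-1, Function('H')(Function('v')(Function('Y')(-1, G))))) = Add(303, Mul(-1, Pow(Add(-26, Add(6, Mul(2, -1))), -1))) = Add(303, Mul(-1, Pow(Add(-26, Add(6, -2)), -1))) = Add(303, Mul(-1, Pow(Add(-26, 4), -1))) = Add(303, Mul(-1, Pow(-22, -1))) = Add(303, Mul(-1, Rational(-1, 22))) = Add(303, Rational(1, 22)) = Rational(6667, 22)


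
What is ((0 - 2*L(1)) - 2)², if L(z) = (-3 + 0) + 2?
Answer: 0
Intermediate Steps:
L(z) = -1 (L(z) = -3 + 2 = -1)
((0 - 2*L(1)) - 2)² = ((0 - 2*(-1)) - 2)² = ((0 + 2) - 2)² = (2 - 2)² = 0² = 0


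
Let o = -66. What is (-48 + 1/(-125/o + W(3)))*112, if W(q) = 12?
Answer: -703200/131 ≈ -5367.9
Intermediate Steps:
(-48 + 1/(-125/o + W(3)))*112 = (-48 + 1/(-125/(-66) + 12))*112 = (-48 + 1/(-125*(-1/66) + 12))*112 = (-48 + 1/(125/66 + 12))*112 = (-48 + 1/(917/66))*112 = (-48 + 66/917)*112 = -43950/917*112 = -703200/131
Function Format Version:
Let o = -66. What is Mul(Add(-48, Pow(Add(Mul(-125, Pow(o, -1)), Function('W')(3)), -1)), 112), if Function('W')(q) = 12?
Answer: Rational(-703200, 131) ≈ -5367.9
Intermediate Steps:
Mul(Add(-48, Pow(Add(Mul(-125, Pow(o, -1)), Function('W')(3)), -1)), 112) = Mul(Add(-48, Pow(Add(Mul(-125, Pow(-66, -1)), 12), -1)), 112) = Mul(Add(-48, Pow(Add(Mul(-125, Rational(-1, 66)), 12), -1)), 112) = Mul(Add(-48, Pow(Add(Rational(125, 66), 12), -1)), 112) = Mul(Add(-48, Pow(Rational(917, 66), -1)), 112) = Mul(Add(-48, Rational(66, 917)), 112) = Mul(Rational(-43950, 917), 112) = Rational(-703200, 131)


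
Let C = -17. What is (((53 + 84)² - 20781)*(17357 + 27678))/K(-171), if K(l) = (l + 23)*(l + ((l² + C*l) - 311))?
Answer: 22652605/1171642 ≈ 19.334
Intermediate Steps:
K(l) = (23 + l)*(-311 + l² - 16*l) (K(l) = (l + 23)*(l + ((l² - 17*l) - 311)) = (23 + l)*(l + (-311 + l² - 17*l)) = (23 + l)*(-311 + l² - 16*l))
(((53 + 84)² - 20781)*(17357 + 27678))/K(-171) = (((53 + 84)² - 20781)*(17357 + 27678))/(-7153 + (-171)³ - 679*(-171) + 7*(-171)²) = ((137² - 20781)*45035)/(-7153 - 5000211 + 116109 + 7*29241) = ((18769 - 20781)*45035)/(-7153 - 5000211 + 116109 + 204687) = -2012*45035/(-4686568) = -90610420*(-1/4686568) = 22652605/1171642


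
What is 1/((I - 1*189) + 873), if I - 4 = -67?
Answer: 1/621 ≈ 0.0016103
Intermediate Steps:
I = -63 (I = 4 - 67 = -63)
1/((I - 1*189) + 873) = 1/((-63 - 1*189) + 873) = 1/((-63 - 189) + 873) = 1/(-252 + 873) = 1/621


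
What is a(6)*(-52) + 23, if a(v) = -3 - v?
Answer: 491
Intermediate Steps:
a(6)*(-52) + 23 = (-3 - 1*6)*(-52) + 23 = (-3 - 6)*(-52) + 23 = -9*(-52) + 23 = 468 + 23 = 491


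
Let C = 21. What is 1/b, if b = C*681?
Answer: 1/14301 ≈ 6.9925e-5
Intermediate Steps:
b = 14301 (b = 21*681 = 14301)
1/b = 1/14301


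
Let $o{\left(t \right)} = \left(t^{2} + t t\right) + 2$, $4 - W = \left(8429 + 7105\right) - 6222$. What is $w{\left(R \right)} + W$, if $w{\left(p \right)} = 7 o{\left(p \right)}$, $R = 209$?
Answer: $602240$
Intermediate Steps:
$W = -9308$ ($W = 4 - \left(\left(8429 + 7105\right) - 6222\right) = 4 - \left(15534 - 6222\right) = 4 - 9312 = -9308$)
$o{\left(t \right)} = 2 + 2 t^{2}$ ($o{\left(t \right)} = \left(t^{2} + t^{2}\right) + 2 = 2 t^{2} + 2 = 2 + 2 t^{2}$)
$w{\left(p \right)} = 14 + 14 p^{2}$ ($w{\left(p \right)} = 7 \left(2 + 2 p^{2}\right) = 14 + 14 p^{2}$)
$w{\left(R \right)} + W = \left(14 + 14 \cdot 209^{2}\right) - 9308 = \left(14 + 14 \cdot 43681\right) - 9308 = \left(14 + 611534\right) - 9308 = 611548 - 9308 = 602240$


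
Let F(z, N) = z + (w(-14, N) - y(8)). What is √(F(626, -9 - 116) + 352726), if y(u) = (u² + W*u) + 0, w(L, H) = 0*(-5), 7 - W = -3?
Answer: 2*√88302 ≈ 594.31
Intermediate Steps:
W = 10 (W = 7 - 1*(-3) = 7 + 3 = 10)
w(L, H) = 0
y(u) = u² + 10*u (y(u) = (u² + 10*u) + 0 = u² + 10*u)
F(z, N) = -144 + z (F(z, N) = z + (0 - 8*(10 + 8)) = z + (0 - 8*18) = z + (0 - 1*144) = z + (0 - 144) = z - 144 = -144 + z)
√(F(626, -9 - 116) + 352726) = √((-144 + 626) + 352726) = √(482 + 352726) = √353208 = 2*√88302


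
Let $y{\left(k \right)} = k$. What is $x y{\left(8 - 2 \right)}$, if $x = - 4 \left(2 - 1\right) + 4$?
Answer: $0$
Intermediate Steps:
$x = 0$ ($x = \left(-4\right) 1 + 4 = -4 + 4 = 0$)
$x y{\left(8 - 2 \right)} = 0 \left(8 - 2\right) = 0 \cdot 6 = 0$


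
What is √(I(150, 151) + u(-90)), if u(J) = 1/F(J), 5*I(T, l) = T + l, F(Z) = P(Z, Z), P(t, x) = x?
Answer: √54170/30 ≈ 7.7581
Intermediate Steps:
F(Z) = Z
I(T, l) = T/5 + l/5 (I(T, l) = (T + l)/5 = T/5 + l/5)
u(J) = 1/J
√(I(150, 151) + u(-90)) = √(((⅕)*150 + (⅕)*151) + 1/(-90)) = √((30 + 151/5) - 1/90) = √(301/5 - 1/90) = √(5417/90) = √54170/30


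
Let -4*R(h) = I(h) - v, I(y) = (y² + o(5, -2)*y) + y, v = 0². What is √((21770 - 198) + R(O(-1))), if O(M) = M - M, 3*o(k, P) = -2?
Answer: 2*√5393 ≈ 146.87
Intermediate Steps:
o(k, P) = -⅔ (o(k, P) = (⅓)*(-2) = -⅔)
v = 0
I(y) = y² + y/3 (I(y) = (y² - 2*y/3) + y = y² + y/3)
O(M) = 0
R(h) = -h*(⅓ + h)/4 (R(h) = -(h*(⅓ + h) - 1*0)/4 = -(h*(⅓ + h) + 0)/4 = -h*(⅓ + h)/4)
√((21770 - 198) + R(O(-1))) = √((21770 - 198) - 1/12*0*(1 + 3*0)) = √(21572 - 1/12*0*(1 + 0)) = √(21572 - 1/12*0*1) = √(21572 + 0) = √21572 = 2*√5393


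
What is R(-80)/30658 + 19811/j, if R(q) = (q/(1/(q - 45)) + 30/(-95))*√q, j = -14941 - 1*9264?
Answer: -19811/24205 + 379988*I*√5/291251 ≈ -0.81847 + 2.9173*I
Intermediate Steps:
j = -24205 (j = -14941 - 9264 = -24205)
R(q) = √q*(-6/19 + q*(-45 + q)) (R(q) = (q/(1/(-45 + q)) + 30*(-1/95))*√q = (q*(-45 + q) - 6/19)*√q = (-6/19 + q*(-45 + q))*√q = √q*(-6/19 + q*(-45 + q)))
R(-80)/30658 + 19811/j = (√(-80)*(-6/19 + (-80)² - 45*(-80)))/30658 + 19811/(-24205) = ((4*I*√5)*(-6/19 + 6400 + 3600))*(1/30658) + 19811*(-1/24205) = ((4*I*√5)*(189994/19))*(1/30658) - 19811/24205 = (759976*I*√5/19)*(1/30658) - 19811/24205 = 379988*I*√5/291251 - 19811/24205 = -19811/24205 + 379988*I*√5/291251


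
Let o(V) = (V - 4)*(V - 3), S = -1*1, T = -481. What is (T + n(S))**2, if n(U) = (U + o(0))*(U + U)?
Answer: 253009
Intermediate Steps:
S = -1
o(V) = (-4 + V)*(-3 + V)
n(U) = 2*U*(12 + U) (n(U) = (U + (12 + 0**2 - 7*0))*(U + U) = (U + (12 + 0 + 0))*(2*U) = (U + 12)*(2*U) = (12 + U)*(2*U) = 2*U*(12 + U))
(T + n(S))**2 = (-481 + 2*(-1)*(12 - 1))**2 = (-481 + 2*(-1)*11)**2 = (-481 - 22)**2 = (-503)**2 = 253009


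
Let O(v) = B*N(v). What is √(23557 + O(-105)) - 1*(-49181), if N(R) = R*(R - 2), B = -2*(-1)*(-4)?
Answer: 49181 + I*√66323 ≈ 49181.0 + 257.53*I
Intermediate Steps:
B = -8 (B = 2*(-4) = -8)
N(R) = R*(-2 + R)
O(v) = -8*v*(-2 + v)
√(23557 + O(-105)) - 1*(-49181) = √(23557 + 8*(-105)*(2 - 1*(-105))) - 1*(-49181) = √(23557 + 8*(-105)*(2 + 105)) + 49181 = √(23557 + 8*(-105)*107) + 49181 = √(23557 - 89880) + 49181 = √(-66323) + 49181 = I*√66323 + 49181 = 49181 + I*√66323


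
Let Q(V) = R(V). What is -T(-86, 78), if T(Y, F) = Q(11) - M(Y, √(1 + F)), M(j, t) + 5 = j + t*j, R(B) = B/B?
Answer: -92 - 86*√79 ≈ -856.38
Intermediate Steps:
R(B) = 1
M(j, t) = -5 + j + j*t (M(j, t) = -5 + (j + t*j) = -5 + (j + j*t) = -5 + j + j*t)
Q(V) = 1
T(Y, F) = 6 - Y - Y*√(1 + F) (T(Y, F) = 1 - (-5 + Y + Y*√(1 + F)) = 1 + (5 - Y - Y*√(1 + F)) = 6 - Y - Y*√(1 + F))
-T(-86, 78) = -(6 - 1*(-86) - 1*(-86)*√(1 + 78)) = -(6 + 86 - 1*(-86)*√79) = -(6 + 86 + 86*√79) = -(92 + 86*√79) = -92 - 86*√79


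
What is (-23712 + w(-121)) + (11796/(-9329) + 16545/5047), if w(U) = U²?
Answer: -426999278980/47083463 ≈ -9069.0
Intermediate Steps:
(-23712 + w(-121)) + (11796/(-9329) + 16545/5047) = (-23712 + (-121)²) + (11796/(-9329) + 16545/5047) = (-23712 + 14641) + (11796*(-1/9329) + 16545*(1/5047)) = -9071 + (-11796/9329 + 16545/5047) = -9071 + 94813893/47083463 = -426999278980/47083463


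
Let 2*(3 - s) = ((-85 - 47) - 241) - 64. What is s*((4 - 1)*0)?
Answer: 0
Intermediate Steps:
s = 443/2 (s = 3 - (((-85 - 47) - 241) - 64)/2 = 3 - ((-132 - 241) - 64)/2 = 3 - (-373 - 64)/2 = 3 - ½*(-437) = 3 + 437/2 = 443/2 ≈ 221.50)
s*((4 - 1)*0) = 443*((4 - 1)*0)/2 = 443*(3*0)/2 = (443/2)*0 = 0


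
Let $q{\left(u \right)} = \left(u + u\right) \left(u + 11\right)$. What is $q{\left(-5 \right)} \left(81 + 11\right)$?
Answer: $-5520$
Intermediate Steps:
$q{\left(u \right)} = 2 u \left(11 + u\right)$
$q{\left(-5 \right)} \left(81 + 11\right) = 2 \left(-5\right) \left(11 - 5\right) \left(81 + 11\right) = 2 \left(-5\right) 6 \cdot 92 = \left(-60\right) 92 = -5520$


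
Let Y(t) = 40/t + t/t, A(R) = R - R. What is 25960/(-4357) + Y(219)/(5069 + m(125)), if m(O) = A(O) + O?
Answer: -4218286871/708003786 ≈ -5.9580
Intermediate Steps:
A(R) = 0
Y(t) = 1 + 40/t (Y(t) = 40/t + 1 = 1 + 40/t)
m(O) = O (m(O) = 0 + O = O)
25960/(-4357) + Y(219)/(5069 + m(125)) = 25960/(-4357) + ((40 + 219)/219)/(5069 + 125) = 25960*(-1/4357) + ((1/219)*259)/5194 = -25960/4357 + (259/219)*(1/5194) = -25960/4357 + 37/162498 = -4218286871/708003786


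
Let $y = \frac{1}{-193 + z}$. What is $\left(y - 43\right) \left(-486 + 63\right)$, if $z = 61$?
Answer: $\frac{800457}{44} \approx 18192.0$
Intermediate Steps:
$y = - \frac{1}{132}$ ($y = \frac{1}{-193 + 61} = \frac{1}{-132} = - \frac{1}{132} \approx -0.0075758$)
$\left(y - 43\right) \left(-486 + 63\right) = \left(- \frac{1}{132} - 43\right) \left(-486 + 63\right) = \left(- \frac{5677}{132}\right) \left(-423\right) = \frac{800457}{44}$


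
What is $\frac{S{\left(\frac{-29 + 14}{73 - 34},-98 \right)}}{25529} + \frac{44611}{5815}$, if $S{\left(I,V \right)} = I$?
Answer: $\frac{14805335772}{1929864755} \approx 7.6717$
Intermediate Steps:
$\frac{S{\left(\frac{-29 + 14}{73 - 34},-98 \right)}}{25529} + \frac{44611}{5815} = \frac{\left(-29 + 14\right) \frac{1}{73 - 34}}{25529} + \frac{44611}{5815} = - \frac{15}{39} \cdot \frac{1}{25529} + 44611 \cdot \frac{1}{5815} = \left(-15\right) \frac{1}{39} \cdot \frac{1}{25529} + \frac{44611}{5815} = \left(- \frac{5}{13}\right) \frac{1}{25529} + \frac{44611}{5815} = - \frac{5}{331877} + \frac{44611}{5815} = \frac{14805335772}{1929864755}$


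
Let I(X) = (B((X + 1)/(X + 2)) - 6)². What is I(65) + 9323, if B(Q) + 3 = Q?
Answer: 42139316/4489 ≈ 9387.2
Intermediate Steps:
B(Q) = -3 + Q
I(X) = (-9 + (1 + X)/(2 + X))² (I(X) = ((-3 + (X + 1)/(X + 2)) - 6)² = ((-3 + (1 + X)/(2 + X)) - 6)² = (-9 + (1 + X)/(2 + X))²)
I(65) + 9323 = (17 + 8*65)²/(2 + 65)² + 9323 = (17 + 520)²/67² + 9323 = (1/4489)*537² + 9323 = (1/4489)*288369 + 9323 = 288369/4489 + 9323 = 42139316/4489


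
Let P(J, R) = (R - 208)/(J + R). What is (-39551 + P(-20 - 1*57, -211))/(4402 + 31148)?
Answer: -11390269/10238400 ≈ -1.1125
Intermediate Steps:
P(J, R) = (-208 + R)/(J + R)
(-39551 + P(-20 - 1*57, -211))/(4402 + 31148) = (-39551 + (-208 - 211)/((-20 - 1*57) - 211))/(4402 + 31148) = (-39551 - 419/((-20 - 57) - 211))/35550 = (-39551 - 419/(-77 - 211))*(1/35550) = (-39551 - 419/(-288))*(1/35550) = (-39551 - 1/288*(-419))*(1/35550) = (-39551 + 419/288)*(1/35550) = -11390269/288*1/35550 = -11390269/10238400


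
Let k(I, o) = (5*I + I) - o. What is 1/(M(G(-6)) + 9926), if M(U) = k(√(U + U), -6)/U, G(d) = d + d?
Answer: 13234/131354075 + 4*I*√6/394062225 ≈ 0.00010075 + 2.4864e-8*I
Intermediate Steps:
k(I, o) = -o + 6*I (k(I, o) = 6*I - o = -o + 6*I)
G(d) = 2*d
M(U) = (6 + 6*√2*√U)/U (M(U) = (-1*(-6) + 6*√(U + U))/U = (6 + 6*√(2*U))/U = (6 + 6*(√2*√U))/U = (6 + 6*√2*√U)/U)
1/(M(G(-6)) + 9926) = 1/(6*(1 + √2*√(2*(-6)))/((2*(-6))) + 9926) = 1/(6*(1 + √2*√(-12))/(-12) + 9926) = 1/(6*(-1/12)*(1 + √2*(2*I*√3)) + 9926) = 1/(6*(-1/12)*(1 + 2*I*√6) + 9926) = 1/((-½ - I*√6) + 9926) = 1/(19851/2 - I*√6)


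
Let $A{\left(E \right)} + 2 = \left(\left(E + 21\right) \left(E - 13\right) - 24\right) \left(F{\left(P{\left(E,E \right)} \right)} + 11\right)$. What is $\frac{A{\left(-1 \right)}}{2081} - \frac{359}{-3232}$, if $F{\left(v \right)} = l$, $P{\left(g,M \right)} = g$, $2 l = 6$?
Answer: $- \frac{13014777}{6725792} \approx -1.9351$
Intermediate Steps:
$l = 3$ ($l = \frac{1}{2} \cdot 6 = 3$)
$F{\left(v \right)} = 3$
$A{\left(E \right)} = -338 + 14 \left(-13 + E\right) \left(21 + E\right)$ ($A{\left(E \right)} = -2 + \left(\left(E + 21\right) \left(E - 13\right) - 24\right) \left(3 + 11\right) = -2 + \left(\left(21 + E\right) \left(-13 + E\right) - 24\right) 14 = -2 + \left(\left(-13 + E\right) \left(21 + E\right) - 24\right) 14 = -2 + \left(-24 + \left(-13 + E\right) \left(21 + E\right)\right) 14 = -2 + \left(-336 + 14 \left(-13 + E\right) \left(21 + E\right)\right) = -338 + 14 \left(-13 + E\right) \left(21 + E\right)$)
$\frac{A{\left(-1 \right)}}{2081} - \frac{359}{-3232} = \frac{-4160 + 14 \left(-1\right)^{2} + 112 \left(-1\right)}{2081} - \frac{359}{-3232} = \left(-4160 + 14 \cdot 1 - 112\right) \frac{1}{2081} - - \frac{359}{3232} = \left(-4160 + 14 - 112\right) \frac{1}{2081} + \frac{359}{3232} = \left(-4258\right) \frac{1}{2081} + \frac{359}{3232} = - \frac{4258}{2081} + \frac{359}{3232} = - \frac{13014777}{6725792}$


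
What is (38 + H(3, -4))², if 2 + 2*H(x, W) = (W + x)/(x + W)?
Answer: 5625/4 ≈ 1406.3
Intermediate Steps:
H(x, W) = -½ (H(x, W) = -1 + ((W + x)/(x + W))/2 = -1 + ((W + x)/(W + x))/2 = -1 + (½)*1 = -1 + ½ = -½)
(38 + H(3, -4))² = (38 - ½)² = (75/2)² = 5625/4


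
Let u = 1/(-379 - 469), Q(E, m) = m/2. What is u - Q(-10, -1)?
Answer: 423/848 ≈ 0.49882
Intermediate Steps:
Q(E, m) = m/2 (Q(E, m) = m*(½) = m/2)
u = -1/848 (u = 1/(-848) = -1/848 ≈ -0.0011792)
u - Q(-10, -1) = -1/848 - (-1)/2 = -1/848 - 1*(-½) = -1/848 + ½ = 423/848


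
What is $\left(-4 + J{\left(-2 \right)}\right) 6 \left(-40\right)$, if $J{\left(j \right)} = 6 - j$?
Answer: $-960$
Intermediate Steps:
$\left(-4 + J{\left(-2 \right)}\right) 6 \left(-40\right) = \left(-4 + \left(6 - -2\right)\right) 6 \left(-40\right) = \left(-4 + \left(6 + 2\right)\right) 6 \left(-40\right) = \left(-4 + 8\right) 6 \left(-40\right) = 4 \cdot 6 \left(-40\right) = 24 \left(-40\right) = -960$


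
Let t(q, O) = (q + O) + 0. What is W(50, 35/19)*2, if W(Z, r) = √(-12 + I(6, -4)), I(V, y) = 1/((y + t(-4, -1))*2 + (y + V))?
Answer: I*√193/2 ≈ 6.9462*I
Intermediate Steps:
t(q, O) = O + q (t(q, O) = (O + q) + 0 = O + q)
I(V, y) = 1/(-10 + V + 3*y) (I(V, y) = 1/((y + (-1 - 4))*2 + (y + V)) = 1/((y - 5)*2 + (V + y)) = 1/((-5 + y)*2 + (V + y)) = 1/((-10 + 2*y) + (V + y)) = 1/(-10 + V + 3*y))
W(Z, r) = I*√193/4 (W(Z, r) = √(-12 + 1/(-10 + 6 + 3*(-4))) = √(-12 + 1/(-10 + 6 - 12)) = √(-12 + 1/(-16)) = √(-12 - 1/16) = √(-193/16) = I*√193/4)
W(50, 35/19)*2 = (I*√193/4)*2 = I*√193/2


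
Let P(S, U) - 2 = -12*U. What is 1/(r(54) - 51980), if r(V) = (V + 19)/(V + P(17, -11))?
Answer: -188/9772167 ≈ -1.9238e-5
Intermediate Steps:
P(S, U) = 2 - 12*U
r(V) = (19 + V)/(134 + V) (r(V) = (V + 19)/(V + (2 - 12*(-11))) = (19 + V)/(V + (2 + 132)) = (19 + V)/(V + 134) = (19 + V)/(134 + V))
1/(r(54) - 51980) = 1/((19 + 54)/(134 + 54) - 51980) = 1/(73/188 - 51980) = 1/(-9772167/188) = -188/9772167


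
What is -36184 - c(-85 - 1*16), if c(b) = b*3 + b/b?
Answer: -35882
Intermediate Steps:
c(b) = 1 + 3*b (c(b) = 3*b + 1 = 1 + 3*b)
-36184 - c(-85 - 1*16) = -36184 - (1 + 3*(-85 - 1*16)) = -36184 - (1 + 3*(-85 - 16)) = -36184 - (1 + 3*(-101)) = -36184 - (1 - 303) = -36184 - 1*(-302) = -36184 + 302 = -35882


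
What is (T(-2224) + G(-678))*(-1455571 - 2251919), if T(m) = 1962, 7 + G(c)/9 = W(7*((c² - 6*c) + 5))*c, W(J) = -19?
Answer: -436879499130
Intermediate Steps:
G(c) = -63 - 171*c (G(c) = -63 + 9*(-19*c) = -63 - 171*c)
(T(-2224) + G(-678))*(-1455571 - 2251919) = (1962 + (-63 - 171*(-678)))*(-1455571 - 2251919) = (1962 + (-63 + 115938))*(-3707490) = (1962 + 115875)*(-3707490) = 117837*(-3707490) = -436879499130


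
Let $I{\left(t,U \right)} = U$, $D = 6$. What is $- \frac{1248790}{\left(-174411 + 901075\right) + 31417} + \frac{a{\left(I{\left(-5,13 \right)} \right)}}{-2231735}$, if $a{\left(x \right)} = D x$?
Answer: $- \frac{2787027480968}{1691835900535} \approx -1.6473$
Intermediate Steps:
$a{\left(x \right)} = 6 x$
$- \frac{1248790}{\left(-174411 + 901075\right) + 31417} + \frac{a{\left(I{\left(-5,13 \right)} \right)}}{-2231735} = - \frac{1248790}{\left(-174411 + 901075\right) + 31417} + \frac{6 \cdot 13}{-2231735} = - \frac{1248790}{726664 + 31417} + 78 \left(- \frac{1}{2231735}\right) = - \frac{1248790}{758081} - \frac{78}{2231735} = - \frac{2787027480968}{1691835900535}$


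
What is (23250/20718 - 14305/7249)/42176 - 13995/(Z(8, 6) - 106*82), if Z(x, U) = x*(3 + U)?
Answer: 369358059343421/227503111715616 ≈ 1.6235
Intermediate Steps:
(23250/20718 - 14305/7249)/42176 - 13995/(Z(8, 6) - 106*82) = (23250/20718 - 14305/7249)/42176 - 13995/(8*(3 + 6) - 106*82) = (23250*(1/20718) - 14305*1/7249)*(1/42176) - 13995/(8*9 - 8692) = (3875/3453 - 14305/7249)*(1/42176) - 13995/(72 - 8692) = -21305290/25030797*1/42176 - 13995/(-8620) = -10652645/527849447136 - 13995*(-1/8620) = -10652645/527849447136 + 2799/1724 = 369358059343421/227503111715616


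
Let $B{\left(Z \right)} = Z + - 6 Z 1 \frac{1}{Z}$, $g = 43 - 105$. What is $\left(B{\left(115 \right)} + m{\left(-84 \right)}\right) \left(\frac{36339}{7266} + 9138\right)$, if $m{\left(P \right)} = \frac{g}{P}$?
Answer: $\frac{102063304541}{101724} \approx 1.0033 \cdot 10^{6}$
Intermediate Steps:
$g = -62$ ($g = 43 - 105 = -62$)
$m{\left(P \right)} = - \frac{62}{P}$
$B{\left(Z \right)} = -6 + Z$ ($B{\left(Z \right)} = Z + \frac{\left(-6\right) Z}{Z} = Z - 6 = -6 + Z$)
$\left(B{\left(115 \right)} + m{\left(-84 \right)}\right) \left(\frac{36339}{7266} + 9138\right) = \left(\left(-6 + 115\right) - \frac{62}{-84}\right) \left(\frac{36339}{7266} + 9138\right) = \left(109 - - \frac{31}{42}\right) \left(36339 \cdot \frac{1}{7266} + 9138\right) = \left(109 + \frac{31}{42}\right) \left(\frac{12113}{2422} + 9138\right) = \frac{4609}{42} \cdot \frac{22144349}{2422} = \frac{102063304541}{101724}$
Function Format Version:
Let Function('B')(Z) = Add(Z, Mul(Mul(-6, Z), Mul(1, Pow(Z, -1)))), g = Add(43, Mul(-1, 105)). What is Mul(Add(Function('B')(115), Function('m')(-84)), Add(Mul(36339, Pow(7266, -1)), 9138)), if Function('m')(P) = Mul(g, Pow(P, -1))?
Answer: Rational(102063304541, 101724) ≈ 1.0033e+6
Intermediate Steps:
g = -62 (g = Add(43, -105) = -62)
Function('m')(P) = Mul(-62, Pow(P, -1))
Function('B')(Z) = Add(-6, Z) (Function('B')(Z) = Add(Z, Mul(Mul(-6, Z), Pow(Z, -1))) = Add(Z, -6) = Add(-6, Z))
Mul(Add(Function('B')(115), Function('m')(-84)), Add(Mul(36339, Pow(7266, -1)), 9138)) = Mul(Add(Add(-6, 115), Mul(-62, Pow(-84, -1))), Add(Mul(36339, Pow(7266, -1)), 9138)) = Mul(Add(109, Mul(-62, Rational(-1, 84))), Add(Mul(36339, Rational(1, 7266)), 9138)) = Mul(Add(109, Rational(31, 42)), Add(Rational(12113, 2422), 9138)) = Mul(Rational(4609, 42), Rational(22144349, 2422)) = Rational(102063304541, 101724)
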